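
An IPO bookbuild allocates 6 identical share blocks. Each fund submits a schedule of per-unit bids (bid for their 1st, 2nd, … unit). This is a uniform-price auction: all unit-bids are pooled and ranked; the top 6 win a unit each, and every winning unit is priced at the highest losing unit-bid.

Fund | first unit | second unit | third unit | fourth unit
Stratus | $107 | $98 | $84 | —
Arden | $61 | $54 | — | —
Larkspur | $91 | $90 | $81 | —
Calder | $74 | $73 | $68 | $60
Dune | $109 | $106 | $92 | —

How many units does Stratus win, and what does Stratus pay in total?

Stratus: 2 units, pays $180

All unit-bids, highest first — top 6: 109 (Dune-1), 107 (Stratus-1), 106 (Dune-2), 98 (Stratus-2), 92 (Dune-3), 91 (Larkspur-1)
Highest rejected unit-bid = $90.
Stratus wins 2 unit(s) at $90 each.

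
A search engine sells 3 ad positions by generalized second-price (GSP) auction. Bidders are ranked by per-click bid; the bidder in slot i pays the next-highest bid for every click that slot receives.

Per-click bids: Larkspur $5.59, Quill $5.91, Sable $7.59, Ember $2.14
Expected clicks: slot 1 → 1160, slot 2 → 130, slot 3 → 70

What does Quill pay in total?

Quill pays $726.70

Ranked by bid: $7.59 (Sable) > $5.91 (Quill) > $5.59 (Larkspur) > $2.14 (Ember)
Quill holds slot 2 → pays next bid $5.59 × 130 clicks = $726.70.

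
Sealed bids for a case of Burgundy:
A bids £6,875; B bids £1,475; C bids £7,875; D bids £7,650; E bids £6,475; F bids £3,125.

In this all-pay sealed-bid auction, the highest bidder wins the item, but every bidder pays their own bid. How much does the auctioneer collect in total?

Rule: the highest bidder wins the item, but every bidder pays their own bid.
Bids ranked: 7,875 (C) > 7,650 (D) > 6,875 (A) > 6,475 (E) > 3,125 (F) > 1,475 (B)
C wins with the top bid; all bids are sunk regardless.
Every bidder forfeits their bid regardless of winning.
Revenue = 6,875 + 1,475 + 7,875 + 7,650 + 6,475 + 3,125 = £33,475.

Total revenue: £33,475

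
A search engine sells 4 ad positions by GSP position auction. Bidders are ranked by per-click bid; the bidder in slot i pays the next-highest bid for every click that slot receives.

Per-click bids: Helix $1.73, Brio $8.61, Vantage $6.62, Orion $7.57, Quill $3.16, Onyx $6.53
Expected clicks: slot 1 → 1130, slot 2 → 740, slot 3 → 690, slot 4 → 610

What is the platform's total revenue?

Total revenue: $19886.20

Sorting advertisers: $8.61 (Brio) > $7.57 (Orion) > $6.62 (Vantage) > $6.53 (Onyx) > $3.16 (Quill) > …
Slot 1: Brio pays $7.57 × 1130 = $8554.10
Slot 2: Orion pays $6.62 × 740 = $4898.80
Slot 3: Vantage pays $6.53 × 690 = $4505.70
Slot 4: Onyx pays $3.16 × 610 = $1927.60
Total = $19886.20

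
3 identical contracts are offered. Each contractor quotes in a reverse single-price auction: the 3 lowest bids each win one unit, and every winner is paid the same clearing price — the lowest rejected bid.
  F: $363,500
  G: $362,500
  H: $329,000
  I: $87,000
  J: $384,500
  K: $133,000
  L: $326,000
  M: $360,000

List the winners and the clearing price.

Sorting: 87,000 (I), 133,000 (K), 326,000 (L), 329,000 (H), 360,000 (M), …
Lowest 3: I, K, L.
Lowest unsuccessful bid: $329,000 → clearing price.

I, K, L; each is paid $329,000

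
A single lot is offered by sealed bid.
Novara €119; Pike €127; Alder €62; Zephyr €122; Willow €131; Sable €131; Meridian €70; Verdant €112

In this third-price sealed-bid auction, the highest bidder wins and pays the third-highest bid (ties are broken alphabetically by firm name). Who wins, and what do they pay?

Sable pays €127

Rule: the highest bidder wins and pays the third-highest bid.
Bids in order: 131 (Sable) > 131 (Willow) > 127 (Pike) > 122 (Zephyr) > 119 (Novara) > 112 (Verdant) > …
Sable and Willow tie at €131; tie-break gives it to Sable.
Sable is highest; pays the third-highest bid, €127.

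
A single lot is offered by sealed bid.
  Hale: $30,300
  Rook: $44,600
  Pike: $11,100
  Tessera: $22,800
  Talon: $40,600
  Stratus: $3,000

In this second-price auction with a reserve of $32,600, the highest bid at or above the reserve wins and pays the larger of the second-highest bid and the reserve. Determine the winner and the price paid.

Second-price auction with a reserve of $32,600: the highest bid at or above the reserve wins and pays the larger of the second-highest bid and the reserve.
Bids in order: 44,600 (Rook) > 40,600 (Talon) > 30,300 (Hale) > 22,800 (Tessera) > 11,100 (Pike) > 3,000 (Stratus)
Rook has the top bid at or above the reserve ($44,600).
max(second-highest $40,600, reserve $32,600) = $40,600; the reserve does not bind.

Rook pays $40,600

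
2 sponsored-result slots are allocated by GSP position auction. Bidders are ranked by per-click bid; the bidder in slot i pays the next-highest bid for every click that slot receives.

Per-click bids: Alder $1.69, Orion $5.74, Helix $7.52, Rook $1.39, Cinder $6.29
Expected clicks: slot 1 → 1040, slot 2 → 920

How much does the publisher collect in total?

Per-click bids in order: $7.52 (Helix) > $6.29 (Cinder) > $5.74 (Orion) > …
Slot 1: Helix pays $6.29 × 1040 = $6541.60
Slot 2: Cinder pays $5.74 × 920 = $5280.80
Total = $11822.40

Total revenue: $11822.40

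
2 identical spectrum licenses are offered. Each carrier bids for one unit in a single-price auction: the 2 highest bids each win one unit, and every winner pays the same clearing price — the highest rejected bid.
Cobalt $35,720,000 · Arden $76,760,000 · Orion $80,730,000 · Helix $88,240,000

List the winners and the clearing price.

Sorting: 88,240,000 (Helix), 80,730,000 (Orion), 76,760,000 (Arden), 35,720,000 (Cobalt)
The 2 highest are Helix, Orion.
Clearing price = highest rejected bid = $76,760,000.

Helix, Orion; each pays $76,760,000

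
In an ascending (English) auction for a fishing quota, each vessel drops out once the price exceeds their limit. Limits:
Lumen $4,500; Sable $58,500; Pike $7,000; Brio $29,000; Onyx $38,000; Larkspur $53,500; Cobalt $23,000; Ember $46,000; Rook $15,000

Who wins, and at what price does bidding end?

Limits in order: 58,500 (Sable) > 53,500 (Larkspur) > 46,000 (Ember) > 38,000 (Onyx) > 29,000 (Brio) > 23,000 (Cobalt) > …
Larkspur is the last rival to drop out, at $53,500; Sable remains and wins at that price.

Sable wins at $53,500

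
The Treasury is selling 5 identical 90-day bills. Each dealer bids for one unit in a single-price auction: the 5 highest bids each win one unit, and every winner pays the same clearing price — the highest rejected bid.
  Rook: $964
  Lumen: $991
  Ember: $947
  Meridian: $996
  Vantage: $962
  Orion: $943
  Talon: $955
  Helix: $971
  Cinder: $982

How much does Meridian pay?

Meridian pays $962

Sorting: 996 (Meridian), 991 (Lumen), 982 (Cinder), 971 (Helix), 964 (Rook), 962 (Vantage), 955 (Talon), …
Winners (5 units): Meridian, Lumen, Cinder, Helix, Rook.
First losing bid is Vantage's $962, which sets the uniform price.
Meridian wins → pays $962.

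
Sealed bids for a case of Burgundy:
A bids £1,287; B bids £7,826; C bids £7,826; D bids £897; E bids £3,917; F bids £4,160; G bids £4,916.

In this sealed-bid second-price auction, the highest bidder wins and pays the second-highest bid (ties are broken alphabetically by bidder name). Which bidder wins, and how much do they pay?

B pays £7,826

Bids ranked: 7,826 (B) > 7,826 (C) > 4,916 (G) > 4,160 (F) > 3,917 (E) > 1,287 (A) > …
B and C tie at £7,826; tie-break gives it to B.
B is highest; pays the second-highest bid, £7,826.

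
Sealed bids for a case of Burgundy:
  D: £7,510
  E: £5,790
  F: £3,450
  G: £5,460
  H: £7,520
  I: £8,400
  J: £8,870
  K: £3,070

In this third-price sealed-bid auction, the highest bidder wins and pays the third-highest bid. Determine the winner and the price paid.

Bids in order: 8,870 (J) > 8,400 (I) > 7,520 (H) > 7,510 (D) > 5,790 (E) > 5,460 (G) > …
J is highest; pays the third-highest bid, £7,520.

J pays £7,520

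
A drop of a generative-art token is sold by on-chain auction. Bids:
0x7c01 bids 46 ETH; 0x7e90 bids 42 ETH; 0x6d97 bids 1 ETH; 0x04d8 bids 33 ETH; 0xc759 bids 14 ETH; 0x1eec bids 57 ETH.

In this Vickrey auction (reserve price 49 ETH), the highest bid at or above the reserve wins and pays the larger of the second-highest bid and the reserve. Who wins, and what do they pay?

Sorting bids: 57 (0x1eec) > 46 (0x7c01) > 42 (0x7e90) > 33 (0x04d8) > 14 (0xc759) > 1 (0x6d97)
0x1eec has the top bid at or above the reserve (57 ETH).
Second-highest bid 46 ETH is below the reserve 49 ETH, so the reserve binds → payment 49 ETH.

0x1eec pays 49 ETH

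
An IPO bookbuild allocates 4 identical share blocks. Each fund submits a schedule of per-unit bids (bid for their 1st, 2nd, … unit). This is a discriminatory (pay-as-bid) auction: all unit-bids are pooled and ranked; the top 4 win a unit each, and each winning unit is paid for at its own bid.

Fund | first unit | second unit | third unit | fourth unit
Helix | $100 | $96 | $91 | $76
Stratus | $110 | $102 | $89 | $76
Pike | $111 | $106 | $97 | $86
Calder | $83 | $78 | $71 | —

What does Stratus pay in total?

Stratus pays $212

All unit-bids, highest first — top 4: 111 (Pike-1), 110 (Stratus-1), 106 (Pike-2), 102 (Stratus-2)
Next rejected bid: $100 (not a price — pay-as-bid).
Stratus's winning unit-bids: 110 + 102 = $212.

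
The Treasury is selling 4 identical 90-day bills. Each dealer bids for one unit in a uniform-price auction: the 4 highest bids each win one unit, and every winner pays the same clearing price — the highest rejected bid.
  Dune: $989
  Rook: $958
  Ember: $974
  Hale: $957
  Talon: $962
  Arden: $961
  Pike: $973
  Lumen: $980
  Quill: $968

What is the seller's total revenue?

Ordering the bids: 989 (Dune), 980 (Lumen), 974 (Ember), 973 (Pike), 968 (Quill), 962 (Talon), …
Winners (4 units): Dune, Lumen, Ember, Pike.
Clearing price = highest rejected bid = $968.
Total revenue = 4 × $968 = $3,872.

Total revenue: $3,872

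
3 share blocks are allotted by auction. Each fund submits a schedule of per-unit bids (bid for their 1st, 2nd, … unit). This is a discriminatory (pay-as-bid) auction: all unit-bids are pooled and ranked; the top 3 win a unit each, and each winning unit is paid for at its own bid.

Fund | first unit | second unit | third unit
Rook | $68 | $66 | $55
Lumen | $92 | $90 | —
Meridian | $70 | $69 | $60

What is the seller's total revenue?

Total revenue: $252

All unit-bids, highest first — top 3: 92 (Lumen-1), 90 (Lumen-2), 70 (Meridian-1)
Next rejected bid: $69 (not a price — pay-as-bid).
Each winning unit pays its own bid.
Revenue = 92 + 90 + 70 = $252.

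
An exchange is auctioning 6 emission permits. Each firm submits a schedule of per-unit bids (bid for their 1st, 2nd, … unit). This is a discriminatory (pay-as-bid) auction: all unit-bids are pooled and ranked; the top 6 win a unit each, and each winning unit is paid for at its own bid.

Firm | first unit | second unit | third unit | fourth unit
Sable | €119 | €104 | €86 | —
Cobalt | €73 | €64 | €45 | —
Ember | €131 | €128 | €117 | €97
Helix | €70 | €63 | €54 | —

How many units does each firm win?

Ember 4, Sable 2

Merging the schedules and taking the best 6: 131 (Ember-1), 128 (Ember-2), 119 (Sable-1), 117 (Ember-3), 104 (Sable-2), 97 (Ember-4)
Next rejected bid: €86 (not a price — pay-as-bid).
Allocation: Ember 4, Sable 2.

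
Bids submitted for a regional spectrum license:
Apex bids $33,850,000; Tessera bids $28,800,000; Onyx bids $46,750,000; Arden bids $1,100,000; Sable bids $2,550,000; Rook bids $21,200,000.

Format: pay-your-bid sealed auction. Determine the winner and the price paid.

Pay-your-bid sealed auction: the highest bidder wins and pays their own bid.
Bids in order: 46,750,000 (Onyx) > 33,850,000 (Apex) > 28,800,000 (Tessera) > 21,200,000 (Rook) > 2,550,000 (Sable) > 1,100,000 (Arden)
Onyx is highest → pays own bid, $46,750,000.

Onyx pays $46,750,000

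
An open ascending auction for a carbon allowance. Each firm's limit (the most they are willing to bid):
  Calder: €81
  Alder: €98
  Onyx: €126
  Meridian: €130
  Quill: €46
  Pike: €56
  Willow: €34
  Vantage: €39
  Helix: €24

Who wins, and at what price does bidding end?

Meridian wins at €126

Sorting limits: 130 (Meridian) > 126 (Onyx) > 98 (Alder) > 81 (Calder) > 56 (Pike) > 46 (Quill) > …
Onyx is the last rival to drop out, at €126; Meridian remains and wins at that price.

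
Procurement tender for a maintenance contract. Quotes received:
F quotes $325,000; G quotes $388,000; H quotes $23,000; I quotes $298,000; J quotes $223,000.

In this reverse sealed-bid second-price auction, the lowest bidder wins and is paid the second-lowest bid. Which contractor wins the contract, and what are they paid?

Bids in order: 23,000 (H) < 223,000 (J) < 298,000 (I) < 325,000 (F) < 388,000 (G)
H is lowest; is paid the second-lowest bid, $223,000.

H is paid $223,000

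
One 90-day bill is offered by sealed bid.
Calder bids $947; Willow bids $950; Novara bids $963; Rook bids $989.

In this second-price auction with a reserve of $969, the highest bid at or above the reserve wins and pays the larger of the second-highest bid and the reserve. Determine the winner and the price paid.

Sorting bids: 989 (Rook) > 963 (Novara) > 950 (Willow) > 947 (Calder)
Rook has the top bid at or above the reserve ($989).
Second-highest bid $963 is below the reserve $969, so the reserve binds → payment $969.

Rook pays $969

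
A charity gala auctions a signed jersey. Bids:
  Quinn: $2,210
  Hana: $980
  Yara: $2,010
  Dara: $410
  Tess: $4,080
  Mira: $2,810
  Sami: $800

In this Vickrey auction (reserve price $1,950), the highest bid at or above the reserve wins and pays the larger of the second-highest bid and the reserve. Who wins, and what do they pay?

Tess pays $2,810

Rule: the highest bid at or above the reserve wins and pays the larger of the second-highest bid and the reserve.
Bids in order: 4,080 (Tess) > 2,810 (Mira) > 2,210 (Quinn) > 2,010 (Yara) > 980 (Hana) > 800 (Sami) > …
Tess has the top bid at or above the reserve ($4,080).
max(second-highest $2,810, reserve $1,950) = $2,810; the reserve does not bind.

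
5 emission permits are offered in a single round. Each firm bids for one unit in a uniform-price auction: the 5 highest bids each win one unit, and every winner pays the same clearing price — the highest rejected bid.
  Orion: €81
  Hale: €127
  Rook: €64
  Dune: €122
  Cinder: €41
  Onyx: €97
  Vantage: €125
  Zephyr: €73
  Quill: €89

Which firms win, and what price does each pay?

Ordering the bids: 127 (Hale), 125 (Vantage), 122 (Dune), 97 (Onyx), 89 (Quill), 81 (Orion), 73 (Zephyr), …
The 5 highest are Hale, Vantage, Dune, Onyx, Quill.
Highest unsuccessful bid: €81 → clearing price.

Hale, Vantage, Dune, Onyx, Quill; each pays €81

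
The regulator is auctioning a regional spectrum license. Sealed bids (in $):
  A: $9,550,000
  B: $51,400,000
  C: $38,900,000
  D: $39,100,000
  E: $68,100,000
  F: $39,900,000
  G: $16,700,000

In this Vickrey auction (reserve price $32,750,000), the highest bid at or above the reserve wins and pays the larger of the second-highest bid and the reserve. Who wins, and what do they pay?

Vickrey auction (reserve price $32,750,000): the highest bid at or above the reserve wins and pays the larger of the second-highest bid and the reserve.
Sorting bids: 68,100,000 (E) > 51,400,000 (B) > 39,900,000 (F) > 39,100,000 (D) > 38,900,000 (C) > 16,700,000 (G) > …
Highest eligible bid: E at $68,100,000.
Second-highest bid $51,400,000 exceeds the reserve $32,750,000 → payment $51,400,000.

E pays $51,400,000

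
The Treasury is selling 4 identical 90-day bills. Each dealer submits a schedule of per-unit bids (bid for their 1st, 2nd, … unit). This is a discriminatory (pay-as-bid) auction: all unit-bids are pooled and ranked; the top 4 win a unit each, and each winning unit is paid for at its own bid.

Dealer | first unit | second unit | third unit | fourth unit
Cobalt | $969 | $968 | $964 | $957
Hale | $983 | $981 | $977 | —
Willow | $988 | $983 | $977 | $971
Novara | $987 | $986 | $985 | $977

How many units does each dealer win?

Merging the schedules and taking the best 4: 988 (Willow-1), 987 (Novara-1), 986 (Novara-2), 985 (Novara-3)
Next rejected bid: $983 (not a price — pay-as-bid).
Allocation: Novara 3, Willow 1.

Novara 3, Willow 1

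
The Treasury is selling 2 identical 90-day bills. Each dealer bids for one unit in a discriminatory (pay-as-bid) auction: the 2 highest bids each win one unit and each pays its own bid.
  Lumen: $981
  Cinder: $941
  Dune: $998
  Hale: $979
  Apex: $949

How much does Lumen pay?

Bids ranked high→low: 998 (Dune), 981 (Lumen), 979 (Hale), 949 (Apex), …
Top 2: Dune, Lumen.
Lumen wins → own bid $981.

Lumen pays $981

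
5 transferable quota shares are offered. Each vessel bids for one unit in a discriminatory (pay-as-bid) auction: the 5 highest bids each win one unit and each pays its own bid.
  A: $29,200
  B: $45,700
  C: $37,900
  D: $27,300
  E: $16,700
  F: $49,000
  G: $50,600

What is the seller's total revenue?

Ordering the bids: 50,600 (G), 49,000 (F), 45,700 (B), 37,900 (C), 29,200 (A), 27,300 (D), 16,700 (E)
Winners (5 units): G, F, B, C, A.
Total revenue = 50,600 + 49,000 + 45,700 + 37,900 + 29,200 = $212,400.

Total revenue: $212,400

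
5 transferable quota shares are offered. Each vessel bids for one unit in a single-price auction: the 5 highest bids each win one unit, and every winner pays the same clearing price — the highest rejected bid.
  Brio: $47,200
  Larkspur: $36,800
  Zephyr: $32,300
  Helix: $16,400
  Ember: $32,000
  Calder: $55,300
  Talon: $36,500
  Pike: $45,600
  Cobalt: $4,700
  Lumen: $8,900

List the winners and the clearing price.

Calder, Brio, Pike, Larkspur, Talon; each pays $32,300

Sorting: 55,300 (Calder), 47,200 (Brio), 45,600 (Pike), 36,800 (Larkspur), 36,500 (Talon), 32,300 (Zephyr), 32,000 (Ember), …
Top 5: Calder, Brio, Pike, Larkspur, Talon.
Clearing price = highest rejected bid = $32,300.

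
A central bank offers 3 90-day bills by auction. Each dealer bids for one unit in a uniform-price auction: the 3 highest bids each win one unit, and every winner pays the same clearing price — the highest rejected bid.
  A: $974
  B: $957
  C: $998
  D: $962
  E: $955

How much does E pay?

E pays $0

Ordering the bids: 998 (C), 974 (A), 962 (D), 957 (B), 955 (E)
The 3 highest are C, A, D.
First losing bid is B's $957, which sets the uniform price.
E does not win → pays $0.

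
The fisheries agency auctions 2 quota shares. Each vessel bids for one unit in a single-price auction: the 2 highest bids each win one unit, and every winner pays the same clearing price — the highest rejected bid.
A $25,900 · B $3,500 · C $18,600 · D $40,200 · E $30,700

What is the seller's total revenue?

Total revenue: $51,800

Ordering the bids: 40,200 (D), 30,700 (E), 25,900 (A), 18,600 (C), …
Top 2: D, E.
Highest unsuccessful bid: $25,900 → clearing price.
Total revenue = 2 × $25,900 = $51,800.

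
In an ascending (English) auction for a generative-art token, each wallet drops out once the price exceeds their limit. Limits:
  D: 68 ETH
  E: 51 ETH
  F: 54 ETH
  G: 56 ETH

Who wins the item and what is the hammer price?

Limits ranked: 68 (D) > 56 (G) > 54 (F) > 51 (E)
Bidding ends when G exits at 56 ETH; D takes it.

D wins at 56 ETH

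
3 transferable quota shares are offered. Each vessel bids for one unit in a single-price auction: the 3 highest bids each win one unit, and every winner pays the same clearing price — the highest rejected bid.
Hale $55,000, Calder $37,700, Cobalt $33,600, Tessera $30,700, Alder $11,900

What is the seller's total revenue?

Total revenue: $92,100

Ordering the bids: 55,000 (Hale), 37,700 (Calder), 33,600 (Cobalt), 30,700 (Tessera), 11,900 (Alder)
The 3 highest are Hale, Calder, Cobalt.
Clearing price = highest rejected bid = $30,700.
Total revenue = 3 × $30,700 = $92,100.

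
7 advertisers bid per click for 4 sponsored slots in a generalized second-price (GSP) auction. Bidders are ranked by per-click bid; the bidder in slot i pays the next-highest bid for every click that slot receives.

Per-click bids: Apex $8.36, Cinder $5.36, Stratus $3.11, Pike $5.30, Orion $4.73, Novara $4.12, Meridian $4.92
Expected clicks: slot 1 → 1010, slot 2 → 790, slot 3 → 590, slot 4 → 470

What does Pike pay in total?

Pike pays $2902.80

Sorting advertisers: $8.36 (Apex) > $5.36 (Cinder) > $5.30 (Pike) > $4.92 (Meridian) > $4.73 (Orion) > …
Pike holds slot 3 → pays next bid $4.92 × 590 clicks = $2902.80.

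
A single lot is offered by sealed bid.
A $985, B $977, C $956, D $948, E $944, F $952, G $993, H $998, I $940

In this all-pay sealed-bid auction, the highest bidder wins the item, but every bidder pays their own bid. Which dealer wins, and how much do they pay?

All-pay sealed-bid auction: the highest bidder wins the item, but every bidder pays their own bid.
Bids ranked: 998 (H) > 993 (G) > 985 (A) > 977 (B) > 956 (C) > 952 (F) > …
H is highest and takes the item; every bidder forfeits their bid.

H pays $998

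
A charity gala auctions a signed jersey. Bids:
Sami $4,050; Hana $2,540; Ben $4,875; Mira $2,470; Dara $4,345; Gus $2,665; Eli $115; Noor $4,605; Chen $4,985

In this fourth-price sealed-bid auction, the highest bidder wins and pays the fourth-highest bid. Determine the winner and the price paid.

Fourth-price sealed-bid auction: the highest bidder wins and pays the fourth-highest bid.
Bids ranked: 4,985 (Chen) > 4,875 (Ben) > 4,605 (Noor) > 4,345 (Dara) > 4,050 (Sami) > 2,665 (Gus) > …
Chen wins; payment is bid #4 in the ranking = $4,345.

Chen pays $4,345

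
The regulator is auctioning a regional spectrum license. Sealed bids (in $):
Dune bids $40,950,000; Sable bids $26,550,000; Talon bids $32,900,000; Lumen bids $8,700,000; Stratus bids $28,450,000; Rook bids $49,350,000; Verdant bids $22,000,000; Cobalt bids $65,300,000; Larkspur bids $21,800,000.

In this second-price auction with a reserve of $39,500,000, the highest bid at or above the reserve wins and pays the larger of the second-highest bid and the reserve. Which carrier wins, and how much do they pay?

Cobalt pays $49,350,000

Bids ranked: 65,300,000 (Cobalt) > 49,350,000 (Rook) > 40,950,000 (Dune) > 32,900,000 (Talon) > 28,450,000 (Stratus) > 26,550,000 (Sable) > …
Highest eligible bid: Cobalt at $65,300,000.
Second-highest bid $49,350,000 exceeds the reserve $39,500,000 → payment $49,350,000.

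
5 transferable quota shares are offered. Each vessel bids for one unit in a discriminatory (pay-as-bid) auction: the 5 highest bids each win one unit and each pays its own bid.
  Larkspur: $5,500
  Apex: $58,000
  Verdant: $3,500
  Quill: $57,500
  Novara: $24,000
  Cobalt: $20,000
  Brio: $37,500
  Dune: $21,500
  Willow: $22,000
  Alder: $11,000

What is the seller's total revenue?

Bids ranked high→low: 58,000 (Apex), 57,500 (Quill), 37,500 (Brio), 24,000 (Novara), 22,000 (Willow), 21,500 (Dune), 20,000 (Cobalt), …
Winners (5 units): Apex, Quill, Brio, Novara, Willow.
Total revenue = 58,000 + 57,500 + 37,500 + 24,000 + 22,000 = $199,000.

Total revenue: $199,000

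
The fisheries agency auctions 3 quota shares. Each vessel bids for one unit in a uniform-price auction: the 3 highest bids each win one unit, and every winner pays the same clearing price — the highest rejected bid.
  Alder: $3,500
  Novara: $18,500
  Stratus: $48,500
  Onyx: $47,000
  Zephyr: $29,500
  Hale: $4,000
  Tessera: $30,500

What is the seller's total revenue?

Ordering the bids: 48,500 (Stratus), 47,000 (Onyx), 30,500 (Tessera), 29,500 (Zephyr), 18,500 (Novara), …
Winners (3 units): Stratus, Onyx, Tessera.
Highest unsuccessful bid: $29,500 → clearing price.
Total revenue = 3 × $29,500 = $88,500.

Total revenue: $88,500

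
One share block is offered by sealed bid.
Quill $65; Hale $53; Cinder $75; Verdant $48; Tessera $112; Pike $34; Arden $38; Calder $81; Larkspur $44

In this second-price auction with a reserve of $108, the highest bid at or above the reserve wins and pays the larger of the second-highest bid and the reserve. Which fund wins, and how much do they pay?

Tessera pays $108

Rule: the highest bid at or above the reserve wins and pays the larger of the second-highest bid and the reserve.
Bids in order: 112 (Tessera) > 81 (Calder) > 75 (Cinder) > 65 (Quill) > 53 (Hale) > 48 (Verdant) > …
Tessera has the top bid at or above the reserve ($112).
max(second-highest $81, reserve $108) = $108.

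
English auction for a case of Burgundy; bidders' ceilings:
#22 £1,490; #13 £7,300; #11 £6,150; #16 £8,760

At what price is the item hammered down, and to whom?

#16 wins at £7,300

Limits in order: 8,760 (#16) > 7,300 (#13) > 6,150 (#11) > 1,490 (#22)
Once the price passes £7,300, only #16 is left; the hammer falls at #13's limit of £7,300.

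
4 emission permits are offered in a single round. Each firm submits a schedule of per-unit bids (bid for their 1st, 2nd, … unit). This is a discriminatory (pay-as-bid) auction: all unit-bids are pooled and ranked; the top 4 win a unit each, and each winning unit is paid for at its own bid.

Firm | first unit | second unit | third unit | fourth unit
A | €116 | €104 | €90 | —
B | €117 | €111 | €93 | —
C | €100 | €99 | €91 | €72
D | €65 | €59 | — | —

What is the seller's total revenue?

All unit-bids, highest first — top 4: 117 (B-1), 116 (A-1), 111 (B-2), 104 (A-2)
Next rejected bid: €100 (not a price — pay-as-bid).
Each winning unit pays its own bid.
Revenue = 117 + 116 + 111 + 104 = €448.

Total revenue: €448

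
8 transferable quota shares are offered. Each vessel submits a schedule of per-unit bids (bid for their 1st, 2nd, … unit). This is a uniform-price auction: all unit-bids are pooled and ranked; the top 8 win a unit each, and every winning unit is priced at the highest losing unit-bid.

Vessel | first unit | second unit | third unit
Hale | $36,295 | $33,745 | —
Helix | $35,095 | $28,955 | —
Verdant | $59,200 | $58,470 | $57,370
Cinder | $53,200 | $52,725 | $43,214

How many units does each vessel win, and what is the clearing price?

Cinder 3, Hale 1, Helix 1, Verdant 3; clearing price $33,745

Pooled unit-bids ranked (top 8): 59,200 (Verdant-1), 58,470 (Verdant-2), 57,370 (Verdant-3), 53,200 (Cinder-1), 52,725 (Cinder-2), 43,214 (Cinder-3), 36,295 (Hale-1), 35,095 (Helix-1)
Highest rejected unit-bid = $33,745.
Allocation: Cinder 3, Hale 1, Helix 1, Verdant 3.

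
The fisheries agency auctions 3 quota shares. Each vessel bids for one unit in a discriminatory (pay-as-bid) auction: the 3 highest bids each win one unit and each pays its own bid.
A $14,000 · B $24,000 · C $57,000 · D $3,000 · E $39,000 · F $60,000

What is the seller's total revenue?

Total revenue: $156,000

Sorting: 60,000 (F), 57,000 (C), 39,000 (E), 24,000 (B), 14,000 (A), …
Top 3: F, C, E.
Total revenue = 60,000 + 57,000 + 39,000 = $156,000.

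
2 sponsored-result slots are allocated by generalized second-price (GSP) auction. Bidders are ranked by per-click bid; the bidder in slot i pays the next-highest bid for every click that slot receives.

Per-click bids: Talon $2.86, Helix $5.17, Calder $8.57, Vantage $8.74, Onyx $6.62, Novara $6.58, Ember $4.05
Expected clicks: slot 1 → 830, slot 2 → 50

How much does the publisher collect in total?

Total revenue: $7444.10

Sorting advertisers: $8.74 (Vantage) > $8.57 (Calder) > $6.62 (Onyx) > …
Slot 1: Vantage pays $8.57 × 830 = $7113.10
Slot 2: Calder pays $6.62 × 50 = $331.00
Total = $7444.10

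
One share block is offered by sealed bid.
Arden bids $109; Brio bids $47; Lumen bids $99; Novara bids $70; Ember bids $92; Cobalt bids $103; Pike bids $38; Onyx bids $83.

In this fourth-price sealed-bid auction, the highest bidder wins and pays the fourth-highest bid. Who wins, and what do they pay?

Arden pays $92

Fourth-price sealed-bid auction: the highest bidder wins and pays the fourth-highest bid.
Bids ranked: 109 (Arden) > 103 (Cobalt) > 99 (Lumen) > 92 (Ember) > 83 (Onyx) > 70 (Novara) > …
Arden is highest; pays the fourth-highest bid, $92.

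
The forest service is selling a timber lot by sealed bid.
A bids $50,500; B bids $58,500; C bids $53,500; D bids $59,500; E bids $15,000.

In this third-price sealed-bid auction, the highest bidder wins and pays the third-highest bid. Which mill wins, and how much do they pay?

Rule: the highest bidder wins and pays the third-highest bid.
Sorting bids: 59,500 (D) > 58,500 (B) > 53,500 (C) > 50,500 (A) > 15,000 (E)
D wins; payment is bid #3 in the ranking = $53,500.

D pays $53,500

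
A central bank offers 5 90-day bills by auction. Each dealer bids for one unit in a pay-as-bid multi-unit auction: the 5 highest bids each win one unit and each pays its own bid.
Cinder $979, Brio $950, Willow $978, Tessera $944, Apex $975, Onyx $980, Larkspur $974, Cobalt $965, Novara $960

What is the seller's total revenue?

Bids ranked high→low: 980 (Onyx), 979 (Cinder), 978 (Willow), 975 (Apex), 974 (Larkspur), 965 (Cobalt), 960 (Novara), …
Winners (5 units): Onyx, Cinder, Willow, Apex, Larkspur.
Total revenue = 980 + 979 + 978 + 975 + 974 = $4,886.

Total revenue: $4,886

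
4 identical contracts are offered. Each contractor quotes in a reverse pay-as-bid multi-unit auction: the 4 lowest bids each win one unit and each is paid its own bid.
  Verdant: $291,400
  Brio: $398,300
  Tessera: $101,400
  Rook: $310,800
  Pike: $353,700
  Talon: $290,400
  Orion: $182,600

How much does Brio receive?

Brio is paid $0

Ordering the bids: 101,400 (Tessera), 182,600 (Orion), 290,400 (Talon), 291,400 (Verdant), 310,800 (Rook), 353,700 (Pike), …
Lowest 4: Tessera, Orion, Talon, Verdant.
Brio does not win → $0.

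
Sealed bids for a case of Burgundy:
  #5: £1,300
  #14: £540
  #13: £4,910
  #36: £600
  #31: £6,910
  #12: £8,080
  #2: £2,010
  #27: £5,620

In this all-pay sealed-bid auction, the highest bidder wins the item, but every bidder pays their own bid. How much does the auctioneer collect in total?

Total revenue: £29,970

Rule: the highest bidder wins the item, but every bidder pays their own bid.
Bids in order: 8,080 (#12) > 6,910 (#31) > 5,620 (#27) > 4,910 (#13) > 2,010 (#2) > 1,300 (#5) > …
Every bidder forfeits their bid regardless of winning.
Revenue = 1,300 + 540 + 4,910 + 600 + 6,910 + 8,080 + 2,010 + 5,620 = £29,970.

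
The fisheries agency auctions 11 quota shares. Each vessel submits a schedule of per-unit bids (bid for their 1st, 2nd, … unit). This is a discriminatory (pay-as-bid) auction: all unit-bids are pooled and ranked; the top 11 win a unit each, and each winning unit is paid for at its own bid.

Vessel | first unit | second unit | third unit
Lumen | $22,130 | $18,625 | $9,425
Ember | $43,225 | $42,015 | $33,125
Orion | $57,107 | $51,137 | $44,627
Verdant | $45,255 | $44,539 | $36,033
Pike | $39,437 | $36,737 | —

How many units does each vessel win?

Ember 3, Orion 3, Pike 2, Verdant 3

Merging the schedules and taking the best 11: 57,107 (Orion-1), 51,137 (Orion-2), 45,255 (Verdant-1), 44,627 (Orion-3), 44,539 (Verdant-2), 43,225 (Ember-1), 42,015 (Ember-2), 39,437 (Pike-1), 36,737 (Pike-2), 36,033 (Verdant-3), 33,125 (Ember-3)
Next rejected bid: $22,130 (not a price — pay-as-bid).
Allocation: Ember 3, Orion 3, Pike 2, Verdant 3.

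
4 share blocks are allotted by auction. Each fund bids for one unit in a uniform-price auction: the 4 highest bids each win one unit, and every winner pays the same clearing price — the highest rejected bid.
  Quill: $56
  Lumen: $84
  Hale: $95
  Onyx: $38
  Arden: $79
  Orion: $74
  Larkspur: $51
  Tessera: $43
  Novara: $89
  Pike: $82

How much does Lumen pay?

Lumen pays $79

Sorting: 95 (Hale), 89 (Novara), 84 (Lumen), 82 (Pike), 79 (Arden), 74 (Orion), …
Top 4: Hale, Novara, Lumen, Pike.
First losing bid is Arden's $79, which sets the uniform price.
Lumen wins → pays $79.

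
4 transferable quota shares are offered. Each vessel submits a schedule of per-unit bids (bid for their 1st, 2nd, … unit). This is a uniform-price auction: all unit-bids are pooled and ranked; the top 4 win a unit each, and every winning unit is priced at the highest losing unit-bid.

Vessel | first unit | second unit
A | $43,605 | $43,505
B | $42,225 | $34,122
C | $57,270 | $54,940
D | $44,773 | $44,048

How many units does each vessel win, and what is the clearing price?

C 2, D 2; clearing price $43,605

Pooled unit-bids ranked (top 4): 57,270 (C-1), 54,940 (C-2), 44,773 (D-1), 44,048 (D-2)
First bid not allocated: $43,605.
Allocation: C 2, D 2.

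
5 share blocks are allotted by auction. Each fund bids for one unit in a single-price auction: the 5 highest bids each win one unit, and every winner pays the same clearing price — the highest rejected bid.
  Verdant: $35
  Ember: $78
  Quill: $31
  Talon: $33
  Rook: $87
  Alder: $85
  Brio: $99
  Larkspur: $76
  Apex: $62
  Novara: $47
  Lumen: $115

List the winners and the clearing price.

Bids ranked high→low: 115 (Lumen), 99 (Brio), 87 (Rook), 85 (Alder), 78 (Ember), 76 (Larkspur), 62 (Apex), …
Winners (5 units): Lumen, Brio, Rook, Alder, Ember.
Highest unsuccessful bid: $76 → clearing price.

Lumen, Brio, Rook, Alder, Ember; each pays $76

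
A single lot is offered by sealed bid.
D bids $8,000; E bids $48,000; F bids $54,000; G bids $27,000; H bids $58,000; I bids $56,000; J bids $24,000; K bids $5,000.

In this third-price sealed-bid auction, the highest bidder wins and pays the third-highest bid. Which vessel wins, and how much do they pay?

H pays $54,000

Rule: the highest bidder wins and pays the third-highest bid.
Bids in order: 58,000 (H) > 56,000 (I) > 54,000 (F) > 48,000 (E) > 27,000 (G) > 24,000 (J) > …
H is highest; pays the third-highest bid, $54,000.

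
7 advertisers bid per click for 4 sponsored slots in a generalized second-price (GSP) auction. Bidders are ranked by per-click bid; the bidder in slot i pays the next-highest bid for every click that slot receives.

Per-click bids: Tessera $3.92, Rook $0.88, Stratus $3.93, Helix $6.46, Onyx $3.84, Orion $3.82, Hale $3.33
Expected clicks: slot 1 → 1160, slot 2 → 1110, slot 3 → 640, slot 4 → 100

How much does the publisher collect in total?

Total revenue: $11749.60

Ranked by bid: $6.46 (Helix) > $3.93 (Stratus) > $3.92 (Tessera) > $3.84 (Onyx) > $3.82 (Orion) > …
Slot 1: Helix pays $3.93 × 1160 = $4558.80
Slot 2: Stratus pays $3.92 × 1110 = $4351.20
Slot 3: Tessera pays $3.84 × 640 = $2457.60
Slot 4: Onyx pays $3.82 × 100 = $382.00
Total = $11749.60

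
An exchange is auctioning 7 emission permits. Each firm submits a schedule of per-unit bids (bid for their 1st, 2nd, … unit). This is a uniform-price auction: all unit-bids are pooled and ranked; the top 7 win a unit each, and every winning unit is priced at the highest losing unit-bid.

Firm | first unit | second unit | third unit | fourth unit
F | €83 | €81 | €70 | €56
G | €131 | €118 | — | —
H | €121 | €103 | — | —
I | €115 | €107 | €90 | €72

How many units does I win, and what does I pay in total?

Merging the schedules and taking the best 7: 131 (G-1), 121 (H-1), 118 (G-2), 115 (I-1), 107 (I-2), 103 (H-2), 90 (I-3)
The (k+1)-th unit-bid is €83.
I wins 3 unit(s) at €83 each.

I: 3 units, pays €249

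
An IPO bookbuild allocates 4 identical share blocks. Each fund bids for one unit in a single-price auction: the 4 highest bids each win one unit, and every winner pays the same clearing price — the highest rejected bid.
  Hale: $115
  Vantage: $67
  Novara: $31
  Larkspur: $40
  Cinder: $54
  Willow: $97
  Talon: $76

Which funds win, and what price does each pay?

Ordering the bids: 115 (Hale), 97 (Willow), 76 (Talon), 67 (Vantage), 54 (Cinder), 40 (Larkspur), …
Top 4: Hale, Willow, Talon, Vantage.
Clearing price = highest rejected bid = $54.

Hale, Willow, Talon, Vantage; each pays $54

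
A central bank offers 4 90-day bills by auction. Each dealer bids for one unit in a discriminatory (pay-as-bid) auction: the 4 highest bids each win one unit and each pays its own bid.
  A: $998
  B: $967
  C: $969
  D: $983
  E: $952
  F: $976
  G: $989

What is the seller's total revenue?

Ordering the bids: 998 (A), 989 (G), 983 (D), 976 (F), 969 (C), 967 (B), …
Winners (4 units): A, G, D, F.
Total revenue = 998 + 989 + 983 + 976 = $3,946.

Total revenue: $3,946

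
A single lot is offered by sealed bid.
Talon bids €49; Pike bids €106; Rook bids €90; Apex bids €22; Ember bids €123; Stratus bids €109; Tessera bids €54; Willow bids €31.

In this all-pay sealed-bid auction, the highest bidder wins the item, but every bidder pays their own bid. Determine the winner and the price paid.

Rule: the highest bidder wins the item, but every bidder pays their own bid.
Bids ranked: 123 (Ember) > 109 (Stratus) > 106 (Pike) > 90 (Rook) > 54 (Tessera) > 49 (Talon) > …
Ember is highest and takes the item; every bidder forfeits their bid.

Ember pays €123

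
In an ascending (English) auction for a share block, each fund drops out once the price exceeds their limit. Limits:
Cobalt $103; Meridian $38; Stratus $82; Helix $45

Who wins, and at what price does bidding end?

Limits ranked: 103 (Cobalt) > 82 (Stratus) > 45 (Helix) > 38 (Meridian)
Bidding ends when Stratus exits at $82; Cobalt takes it.

Cobalt wins at $82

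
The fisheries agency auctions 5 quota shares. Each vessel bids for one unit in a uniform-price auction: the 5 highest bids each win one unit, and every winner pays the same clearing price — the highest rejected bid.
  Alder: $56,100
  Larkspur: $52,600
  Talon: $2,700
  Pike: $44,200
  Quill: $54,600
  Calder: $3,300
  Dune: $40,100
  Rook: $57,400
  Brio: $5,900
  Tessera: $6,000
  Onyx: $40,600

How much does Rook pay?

Sorting: 57,400 (Rook), 56,100 (Alder), 54,600 (Quill), 52,600 (Larkspur), 44,200 (Pike), 40,600 (Onyx), 40,100 (Dune), …
The 5 highest are Rook, Alder, Quill, Larkspur, Pike.
Highest unsuccessful bid: $40,600 → clearing price.
Rook wins → pays $40,600.

Rook pays $40,600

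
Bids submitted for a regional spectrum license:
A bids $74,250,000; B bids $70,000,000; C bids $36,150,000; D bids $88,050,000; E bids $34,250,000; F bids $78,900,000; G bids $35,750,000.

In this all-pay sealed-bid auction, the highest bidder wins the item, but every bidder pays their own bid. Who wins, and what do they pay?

D pays $88,050,000

Rule: the highest bidder wins the item, but every bidder pays their own bid.
Bids in order: 88,050,000 (D) > 78,900,000 (F) > 74,250,000 (A) > 70,000,000 (B) > 36,150,000 (C) > 35,750,000 (G) > …
D wins with the top bid; all bids are sunk regardless.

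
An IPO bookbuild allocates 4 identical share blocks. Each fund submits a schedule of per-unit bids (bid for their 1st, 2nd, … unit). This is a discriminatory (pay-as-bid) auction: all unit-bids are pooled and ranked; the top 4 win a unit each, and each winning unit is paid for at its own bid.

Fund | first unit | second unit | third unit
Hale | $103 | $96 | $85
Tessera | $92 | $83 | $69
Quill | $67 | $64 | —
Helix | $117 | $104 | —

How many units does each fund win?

Pooled unit-bids ranked (top 4): 117 (Helix-1), 104 (Helix-2), 103 (Hale-1), 96 (Hale-2)
Next rejected bid: $92 (not a price — pay-as-bid).
Allocation: Hale 2, Helix 2.

Hale 2, Helix 2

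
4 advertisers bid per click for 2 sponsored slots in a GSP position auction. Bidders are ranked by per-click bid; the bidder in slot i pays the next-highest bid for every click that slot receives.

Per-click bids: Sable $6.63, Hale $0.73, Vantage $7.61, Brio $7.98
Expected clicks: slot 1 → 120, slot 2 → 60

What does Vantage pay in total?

Vantage pays $397.80

Ranked by bid: $7.98 (Brio) > $7.61 (Vantage) > $6.63 (Sable) > …
Vantage holds slot 2 → pays next bid $6.63 × 60 clicks = $397.80.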